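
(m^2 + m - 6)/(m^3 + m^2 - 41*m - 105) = (m - 2)/(m^2 - 2*m - 35)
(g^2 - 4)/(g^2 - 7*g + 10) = (g + 2)/(g - 5)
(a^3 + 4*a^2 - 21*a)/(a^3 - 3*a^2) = (a + 7)/a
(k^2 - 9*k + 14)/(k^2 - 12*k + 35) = (k - 2)/(k - 5)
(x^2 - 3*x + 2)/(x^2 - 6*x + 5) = (x - 2)/(x - 5)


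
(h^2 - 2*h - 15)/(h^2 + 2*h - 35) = (h + 3)/(h + 7)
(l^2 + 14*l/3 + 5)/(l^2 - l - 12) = (l + 5/3)/(l - 4)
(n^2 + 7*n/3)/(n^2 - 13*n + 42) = n*(3*n + 7)/(3*(n^2 - 13*n + 42))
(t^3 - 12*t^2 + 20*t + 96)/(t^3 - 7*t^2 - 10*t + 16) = (t - 6)/(t - 1)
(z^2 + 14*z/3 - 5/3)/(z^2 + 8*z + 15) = (z - 1/3)/(z + 3)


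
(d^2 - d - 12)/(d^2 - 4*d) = (d + 3)/d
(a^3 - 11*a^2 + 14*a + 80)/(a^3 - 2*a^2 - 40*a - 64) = (a - 5)/(a + 4)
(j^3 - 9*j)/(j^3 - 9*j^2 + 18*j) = (j + 3)/(j - 6)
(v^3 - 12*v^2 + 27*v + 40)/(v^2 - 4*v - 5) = v - 8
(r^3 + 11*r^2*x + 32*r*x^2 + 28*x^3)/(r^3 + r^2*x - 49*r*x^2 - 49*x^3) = (-r^2 - 4*r*x - 4*x^2)/(-r^2 + 6*r*x + 7*x^2)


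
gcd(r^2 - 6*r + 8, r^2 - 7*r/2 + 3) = r - 2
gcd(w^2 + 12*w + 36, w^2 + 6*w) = w + 6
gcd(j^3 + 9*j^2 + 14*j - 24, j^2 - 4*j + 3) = j - 1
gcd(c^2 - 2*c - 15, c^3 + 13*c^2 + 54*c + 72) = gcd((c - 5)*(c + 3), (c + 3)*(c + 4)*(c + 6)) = c + 3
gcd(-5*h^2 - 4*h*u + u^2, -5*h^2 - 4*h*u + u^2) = -5*h^2 - 4*h*u + u^2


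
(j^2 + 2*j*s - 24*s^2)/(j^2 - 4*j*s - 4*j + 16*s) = (j + 6*s)/(j - 4)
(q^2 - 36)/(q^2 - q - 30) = (q + 6)/(q + 5)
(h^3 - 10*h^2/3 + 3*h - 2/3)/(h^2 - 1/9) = 3*(h^2 - 3*h + 2)/(3*h + 1)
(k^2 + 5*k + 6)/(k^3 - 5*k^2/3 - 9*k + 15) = 3*(k + 2)/(3*k^2 - 14*k + 15)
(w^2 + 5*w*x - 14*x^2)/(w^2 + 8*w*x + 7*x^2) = (w - 2*x)/(w + x)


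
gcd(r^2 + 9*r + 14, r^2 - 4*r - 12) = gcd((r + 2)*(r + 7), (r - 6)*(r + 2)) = r + 2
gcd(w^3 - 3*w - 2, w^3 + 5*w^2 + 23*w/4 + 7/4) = w + 1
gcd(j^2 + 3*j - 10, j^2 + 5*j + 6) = 1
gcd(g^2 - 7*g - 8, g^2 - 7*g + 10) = 1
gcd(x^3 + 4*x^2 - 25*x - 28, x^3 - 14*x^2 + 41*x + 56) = x + 1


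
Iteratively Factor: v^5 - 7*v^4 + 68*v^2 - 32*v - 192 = (v - 4)*(v^4 - 3*v^3 - 12*v^2 + 20*v + 48) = (v - 4)*(v + 2)*(v^3 - 5*v^2 - 2*v + 24) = (v - 4)^2*(v + 2)*(v^2 - v - 6) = (v - 4)^2*(v + 2)^2*(v - 3)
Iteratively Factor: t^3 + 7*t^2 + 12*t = (t)*(t^2 + 7*t + 12) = t*(t + 3)*(t + 4)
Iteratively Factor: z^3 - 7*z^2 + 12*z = (z - 3)*(z^2 - 4*z) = (z - 4)*(z - 3)*(z)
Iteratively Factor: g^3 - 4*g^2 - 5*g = (g - 5)*(g^2 + g) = (g - 5)*(g + 1)*(g)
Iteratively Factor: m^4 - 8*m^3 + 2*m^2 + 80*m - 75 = (m - 5)*(m^3 - 3*m^2 - 13*m + 15) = (m - 5)*(m - 1)*(m^2 - 2*m - 15) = (m - 5)^2*(m - 1)*(m + 3)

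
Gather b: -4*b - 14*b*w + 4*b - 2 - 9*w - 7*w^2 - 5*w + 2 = -14*b*w - 7*w^2 - 14*w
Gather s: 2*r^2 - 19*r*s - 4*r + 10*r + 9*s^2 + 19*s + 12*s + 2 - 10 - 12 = 2*r^2 + 6*r + 9*s^2 + s*(31 - 19*r) - 20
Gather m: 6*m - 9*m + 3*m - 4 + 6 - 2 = 0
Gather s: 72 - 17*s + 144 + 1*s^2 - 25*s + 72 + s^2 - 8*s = 2*s^2 - 50*s + 288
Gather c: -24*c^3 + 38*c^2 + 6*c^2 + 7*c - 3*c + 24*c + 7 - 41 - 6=-24*c^3 + 44*c^2 + 28*c - 40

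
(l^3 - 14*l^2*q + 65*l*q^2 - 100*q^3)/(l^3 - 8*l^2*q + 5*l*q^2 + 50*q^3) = (l - 4*q)/(l + 2*q)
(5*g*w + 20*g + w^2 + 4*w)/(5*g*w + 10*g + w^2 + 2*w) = (w + 4)/(w + 2)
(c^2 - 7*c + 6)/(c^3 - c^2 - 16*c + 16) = (c - 6)/(c^2 - 16)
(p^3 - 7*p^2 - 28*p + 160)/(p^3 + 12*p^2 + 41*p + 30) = (p^2 - 12*p + 32)/(p^2 + 7*p + 6)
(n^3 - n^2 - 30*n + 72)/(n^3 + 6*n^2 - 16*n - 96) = (n - 3)/(n + 4)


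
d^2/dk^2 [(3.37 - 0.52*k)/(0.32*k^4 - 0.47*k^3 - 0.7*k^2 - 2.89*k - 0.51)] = (-0.638976*k^7 + 8.153088*k^6 - 15.195768*k^5 - 8.5665*k^4 + 4.479128*k^3 + 45.468162*k^2 + 37.172166*k + 55.41983)/(0.032768*k^12 - 0.144384*k^11 - 0.00297599999999998*k^10 - 0.359951*k^9 + 2.457774*k^8 + 1.738281*k^7 + 2.317619*k^6 - 14.201613*k^5 - 22.195812*k^4 - 30.69469*k^3 - 13.324923*k^2 - 2.255067*k - 0.132651)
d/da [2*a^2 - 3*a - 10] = 4*a - 3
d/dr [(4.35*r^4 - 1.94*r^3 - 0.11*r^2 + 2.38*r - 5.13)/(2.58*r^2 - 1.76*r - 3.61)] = (22.446*r^5 - 27.9732*r^4 - 55.9852*r^3 + 15.0634*r^2 + 27.265*r - 17.6206)/(6.6564*r^4 - 9.0816*r^3 - 15.53*r^2 + 12.7072*r + 13.0321)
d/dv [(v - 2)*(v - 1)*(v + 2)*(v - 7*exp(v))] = -7*v^3*exp(v) + 4*v^3 - 14*v^2*exp(v) - 3*v^2 + 42*v*exp(v) - 8*v + 4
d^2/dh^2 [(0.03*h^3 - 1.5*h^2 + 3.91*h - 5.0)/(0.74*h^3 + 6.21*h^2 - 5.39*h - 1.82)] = (-5.55111512312578e-17*h^7 - 1.918524*h^6 + 13.564644*h^5 + 39.539532*h^4 - 161.147128*h^3 - 1074.02718*h^2 + 1229.498844*h - 490.192836)/(0.405224*h^9 + 10.201788*h^8 + 76.75761*h^7 + 87.877929*h^6 - 609.267603*h^5 + 374.236149*h^4 + 216.275857*h^3 - 96.914454*h^2 - 53.561508*h - 6.028568)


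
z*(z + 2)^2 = z^3 + 4*z^2 + 4*z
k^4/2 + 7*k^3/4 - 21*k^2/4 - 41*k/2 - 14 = (k/2 + 1/2)*(k - 7/2)*(k + 2)*(k + 4)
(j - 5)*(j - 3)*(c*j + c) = c*j^3 - 7*c*j^2 + 7*c*j + 15*c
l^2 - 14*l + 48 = (l - 8)*(l - 6)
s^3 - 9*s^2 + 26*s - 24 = (s - 4)*(s - 3)*(s - 2)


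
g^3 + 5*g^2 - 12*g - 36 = (g - 3)*(g + 2)*(g + 6)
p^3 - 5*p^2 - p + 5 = (p - 5)*(p - 1)*(p + 1)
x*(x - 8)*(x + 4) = x^3 - 4*x^2 - 32*x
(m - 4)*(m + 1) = m^2 - 3*m - 4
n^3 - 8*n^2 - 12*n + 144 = (n - 6)^2*(n + 4)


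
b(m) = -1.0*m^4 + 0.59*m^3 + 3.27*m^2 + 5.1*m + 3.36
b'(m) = -4.0*m^3 + 1.77*m^2 + 6.54*m + 5.1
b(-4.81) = -546.45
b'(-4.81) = 459.73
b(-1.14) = -0.77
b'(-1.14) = 5.87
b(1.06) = 11.88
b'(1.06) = 9.26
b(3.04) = -19.75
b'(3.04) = -71.04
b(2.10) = 14.51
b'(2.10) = -10.40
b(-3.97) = -250.67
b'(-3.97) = 257.32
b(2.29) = 11.77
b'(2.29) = -18.68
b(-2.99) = -78.35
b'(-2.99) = 108.29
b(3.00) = -16.98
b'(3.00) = -67.35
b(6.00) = -1016.88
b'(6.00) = -755.94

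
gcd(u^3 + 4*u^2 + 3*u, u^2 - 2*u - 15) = u + 3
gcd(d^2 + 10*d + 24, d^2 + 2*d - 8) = d + 4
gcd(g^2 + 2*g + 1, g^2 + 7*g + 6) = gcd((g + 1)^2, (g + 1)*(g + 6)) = g + 1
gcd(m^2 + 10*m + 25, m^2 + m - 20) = m + 5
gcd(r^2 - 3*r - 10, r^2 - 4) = r + 2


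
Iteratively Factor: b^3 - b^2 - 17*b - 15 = (b - 5)*(b^2 + 4*b + 3) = (b - 5)*(b + 3)*(b + 1)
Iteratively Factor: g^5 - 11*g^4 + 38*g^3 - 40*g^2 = (g - 2)*(g^4 - 9*g^3 + 20*g^2) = g*(g - 2)*(g^3 - 9*g^2 + 20*g) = g*(g - 4)*(g - 2)*(g^2 - 5*g) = g*(g - 5)*(g - 4)*(g - 2)*(g)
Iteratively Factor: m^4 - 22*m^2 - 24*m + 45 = (m - 1)*(m^3 + m^2 - 21*m - 45) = (m - 5)*(m - 1)*(m^2 + 6*m + 9) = (m - 5)*(m - 1)*(m + 3)*(m + 3)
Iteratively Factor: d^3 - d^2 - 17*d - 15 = (d + 3)*(d^2 - 4*d - 5) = (d + 1)*(d + 3)*(d - 5)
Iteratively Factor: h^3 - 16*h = (h - 4)*(h^2 + 4*h) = (h - 4)*(h + 4)*(h)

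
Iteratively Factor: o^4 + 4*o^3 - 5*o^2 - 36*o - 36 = (o + 2)*(o^3 + 2*o^2 - 9*o - 18) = (o + 2)*(o + 3)*(o^2 - o - 6) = (o - 3)*(o + 2)*(o + 3)*(o + 2)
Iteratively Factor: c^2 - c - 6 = (c - 3)*(c + 2)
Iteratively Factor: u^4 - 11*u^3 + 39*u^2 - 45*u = (u - 3)*(u^3 - 8*u^2 + 15*u) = (u - 5)*(u - 3)*(u^2 - 3*u) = u*(u - 5)*(u - 3)*(u - 3)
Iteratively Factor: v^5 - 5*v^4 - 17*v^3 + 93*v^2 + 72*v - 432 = (v + 3)*(v^4 - 8*v^3 + 7*v^2 + 72*v - 144) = (v - 4)*(v + 3)*(v^3 - 4*v^2 - 9*v + 36) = (v - 4)*(v - 3)*(v + 3)*(v^2 - v - 12) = (v - 4)*(v - 3)*(v + 3)^2*(v - 4)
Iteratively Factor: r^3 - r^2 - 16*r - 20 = (r + 2)*(r^2 - 3*r - 10) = (r - 5)*(r + 2)*(r + 2)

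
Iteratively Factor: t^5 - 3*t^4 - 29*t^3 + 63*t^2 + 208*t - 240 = (t + 4)*(t^4 - 7*t^3 - t^2 + 67*t - 60) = (t - 4)*(t + 4)*(t^3 - 3*t^2 - 13*t + 15) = (t - 4)*(t + 3)*(t + 4)*(t^2 - 6*t + 5) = (t - 5)*(t - 4)*(t + 3)*(t + 4)*(t - 1)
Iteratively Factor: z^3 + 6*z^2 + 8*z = (z + 2)*(z^2 + 4*z) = z*(z + 2)*(z + 4)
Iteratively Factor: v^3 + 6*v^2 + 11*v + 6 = (v + 1)*(v^2 + 5*v + 6) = (v + 1)*(v + 3)*(v + 2)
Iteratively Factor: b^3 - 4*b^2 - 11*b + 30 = (b + 3)*(b^2 - 7*b + 10) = (b - 5)*(b + 3)*(b - 2)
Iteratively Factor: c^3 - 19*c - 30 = (c + 2)*(c^2 - 2*c - 15) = (c + 2)*(c + 3)*(c - 5)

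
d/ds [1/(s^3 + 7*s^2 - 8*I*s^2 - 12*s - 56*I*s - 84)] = (-3*s^2 - 14*s + 16*I*s + 12 + 56*I)/(-s^3 - 7*s^2 + 8*I*s^2 + 12*s + 56*I*s + 84)^2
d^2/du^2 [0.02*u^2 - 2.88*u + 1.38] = 0.0400000000000000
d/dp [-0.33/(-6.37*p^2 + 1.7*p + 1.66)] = (0.561 - 4.2042*p)/(-6.37*p^2 + 1.7*p + 1.66)^2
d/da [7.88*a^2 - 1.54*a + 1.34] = 15.76*a - 1.54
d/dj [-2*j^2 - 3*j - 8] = -4*j - 3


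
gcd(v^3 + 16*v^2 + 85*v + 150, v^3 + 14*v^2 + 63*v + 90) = v^2 + 11*v + 30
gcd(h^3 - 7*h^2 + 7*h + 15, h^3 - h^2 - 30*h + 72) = h - 3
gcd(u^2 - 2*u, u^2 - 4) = u - 2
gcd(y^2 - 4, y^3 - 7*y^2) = 1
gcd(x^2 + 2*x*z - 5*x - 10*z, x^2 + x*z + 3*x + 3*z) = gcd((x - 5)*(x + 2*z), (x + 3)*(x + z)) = 1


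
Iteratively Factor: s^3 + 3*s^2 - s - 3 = (s + 3)*(s^2 - 1) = (s + 1)*(s + 3)*(s - 1)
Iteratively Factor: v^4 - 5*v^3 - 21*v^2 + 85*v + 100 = (v - 5)*(v^3 - 21*v - 20) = (v - 5)*(v + 4)*(v^2 - 4*v - 5) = (v - 5)*(v + 1)*(v + 4)*(v - 5)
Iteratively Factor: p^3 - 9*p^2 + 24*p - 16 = (p - 4)*(p^2 - 5*p + 4) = (p - 4)*(p - 1)*(p - 4)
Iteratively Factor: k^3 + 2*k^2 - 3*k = (k - 1)*(k^2 + 3*k) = k*(k - 1)*(k + 3)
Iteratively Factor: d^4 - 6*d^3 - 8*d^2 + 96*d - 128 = (d + 4)*(d^3 - 10*d^2 + 32*d - 32) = (d - 4)*(d + 4)*(d^2 - 6*d + 8) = (d - 4)*(d - 2)*(d + 4)*(d - 4)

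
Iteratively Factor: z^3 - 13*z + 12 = (z + 4)*(z^2 - 4*z + 3) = (z - 3)*(z + 4)*(z - 1)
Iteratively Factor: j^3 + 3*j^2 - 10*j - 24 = (j + 2)*(j^2 + j - 12) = (j - 3)*(j + 2)*(j + 4)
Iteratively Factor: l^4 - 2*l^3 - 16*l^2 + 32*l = (l + 4)*(l^3 - 6*l^2 + 8*l) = (l - 2)*(l + 4)*(l^2 - 4*l) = l*(l - 2)*(l + 4)*(l - 4)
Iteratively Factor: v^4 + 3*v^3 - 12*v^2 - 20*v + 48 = (v - 2)*(v^3 + 5*v^2 - 2*v - 24) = (v - 2)*(v + 4)*(v^2 + v - 6) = (v - 2)*(v + 3)*(v + 4)*(v - 2)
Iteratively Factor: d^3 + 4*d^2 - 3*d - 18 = (d + 3)*(d^2 + d - 6) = (d + 3)^2*(d - 2)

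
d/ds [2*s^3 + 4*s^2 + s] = 6*s^2 + 8*s + 1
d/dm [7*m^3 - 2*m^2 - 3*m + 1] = 21*m^2 - 4*m - 3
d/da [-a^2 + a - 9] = 1 - 2*a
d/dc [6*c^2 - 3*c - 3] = 12*c - 3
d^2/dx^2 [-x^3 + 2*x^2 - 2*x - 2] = 4 - 6*x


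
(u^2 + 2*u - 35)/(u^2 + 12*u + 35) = (u - 5)/(u + 5)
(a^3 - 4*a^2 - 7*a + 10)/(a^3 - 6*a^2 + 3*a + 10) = (a^2 + a - 2)/(a^2 - a - 2)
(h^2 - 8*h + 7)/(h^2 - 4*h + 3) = (h - 7)/(h - 3)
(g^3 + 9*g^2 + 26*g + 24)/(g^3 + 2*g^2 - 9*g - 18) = (g + 4)/(g - 3)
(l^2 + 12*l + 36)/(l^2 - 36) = (l + 6)/(l - 6)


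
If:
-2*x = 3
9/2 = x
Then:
No Solution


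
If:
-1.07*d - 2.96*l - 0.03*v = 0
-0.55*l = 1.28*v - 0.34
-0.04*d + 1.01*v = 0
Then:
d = -2.29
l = 0.83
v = -0.09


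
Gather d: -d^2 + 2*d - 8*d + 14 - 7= -d^2 - 6*d + 7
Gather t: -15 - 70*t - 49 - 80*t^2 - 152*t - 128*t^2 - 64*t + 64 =-208*t^2 - 286*t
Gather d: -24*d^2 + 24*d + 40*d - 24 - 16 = -24*d^2 + 64*d - 40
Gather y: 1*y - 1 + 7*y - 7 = 8*y - 8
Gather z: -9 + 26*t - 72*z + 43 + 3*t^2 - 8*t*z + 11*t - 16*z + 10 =3*t^2 + 37*t + z*(-8*t - 88) + 44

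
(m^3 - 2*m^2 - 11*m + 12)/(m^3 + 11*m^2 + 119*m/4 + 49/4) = 4*(m^3 - 2*m^2 - 11*m + 12)/(4*m^3 + 44*m^2 + 119*m + 49)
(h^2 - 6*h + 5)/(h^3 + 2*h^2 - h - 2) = (h - 5)/(h^2 + 3*h + 2)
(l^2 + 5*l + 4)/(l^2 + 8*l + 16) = (l + 1)/(l + 4)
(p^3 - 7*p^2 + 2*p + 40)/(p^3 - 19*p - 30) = (p - 4)/(p + 3)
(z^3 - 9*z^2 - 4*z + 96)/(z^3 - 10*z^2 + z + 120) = (z - 4)/(z - 5)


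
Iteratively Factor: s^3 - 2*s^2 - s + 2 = (s - 1)*(s^2 - s - 2) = (s - 2)*(s - 1)*(s + 1)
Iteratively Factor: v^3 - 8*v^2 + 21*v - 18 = (v - 3)*(v^2 - 5*v + 6) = (v - 3)*(v - 2)*(v - 3)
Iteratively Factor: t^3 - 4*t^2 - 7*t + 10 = (t - 5)*(t^2 + t - 2) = (t - 5)*(t + 2)*(t - 1)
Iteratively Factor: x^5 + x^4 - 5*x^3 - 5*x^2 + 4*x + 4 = (x + 1)*(x^4 - 5*x^2 + 4) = (x - 1)*(x + 1)*(x^3 + x^2 - 4*x - 4) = (x - 1)*(x + 1)^2*(x^2 - 4) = (x - 1)*(x + 1)^2*(x + 2)*(x - 2)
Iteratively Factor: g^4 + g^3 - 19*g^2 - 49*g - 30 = (g + 1)*(g^3 - 19*g - 30) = (g + 1)*(g + 2)*(g^2 - 2*g - 15) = (g - 5)*(g + 1)*(g + 2)*(g + 3)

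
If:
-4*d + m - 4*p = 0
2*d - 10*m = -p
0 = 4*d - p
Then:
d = 0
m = 0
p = 0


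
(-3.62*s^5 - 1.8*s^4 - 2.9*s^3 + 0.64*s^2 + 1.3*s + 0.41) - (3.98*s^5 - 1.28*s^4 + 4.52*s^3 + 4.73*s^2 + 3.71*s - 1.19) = -7.6*s^5 - 0.52*s^4 - 7.42*s^3 - 4.09*s^2 - 2.41*s + 1.6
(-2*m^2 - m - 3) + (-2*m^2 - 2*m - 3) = -4*m^2 - 3*m - 6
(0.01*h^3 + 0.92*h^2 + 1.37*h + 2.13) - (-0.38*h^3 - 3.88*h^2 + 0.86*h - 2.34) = 0.39*h^3 + 4.8*h^2 + 0.51*h + 4.47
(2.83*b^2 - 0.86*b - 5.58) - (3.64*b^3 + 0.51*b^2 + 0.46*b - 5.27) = -3.64*b^3 + 2.32*b^2 - 1.32*b - 0.31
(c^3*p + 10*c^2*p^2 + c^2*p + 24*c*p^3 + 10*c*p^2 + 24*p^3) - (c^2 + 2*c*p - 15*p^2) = c^3*p + 10*c^2*p^2 + c^2*p - c^2 + 24*c*p^3 + 10*c*p^2 - 2*c*p + 24*p^3 + 15*p^2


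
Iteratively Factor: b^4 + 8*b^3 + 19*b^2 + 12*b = (b)*(b^3 + 8*b^2 + 19*b + 12) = b*(b + 3)*(b^2 + 5*b + 4) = b*(b + 1)*(b + 3)*(b + 4)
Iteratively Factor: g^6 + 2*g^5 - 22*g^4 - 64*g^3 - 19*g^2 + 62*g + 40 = (g + 4)*(g^5 - 2*g^4 - 14*g^3 - 8*g^2 + 13*g + 10) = (g - 1)*(g + 4)*(g^4 - g^3 - 15*g^2 - 23*g - 10) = (g - 5)*(g - 1)*(g + 4)*(g^3 + 4*g^2 + 5*g + 2) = (g - 5)*(g - 1)*(g + 2)*(g + 4)*(g^2 + 2*g + 1) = (g - 5)*(g - 1)*(g + 1)*(g + 2)*(g + 4)*(g + 1)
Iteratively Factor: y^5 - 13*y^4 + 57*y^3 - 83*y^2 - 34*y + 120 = (y - 3)*(y^4 - 10*y^3 + 27*y^2 - 2*y - 40) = (y - 4)*(y - 3)*(y^3 - 6*y^2 + 3*y + 10) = (y - 4)*(y - 3)*(y + 1)*(y^2 - 7*y + 10) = (y - 5)*(y - 4)*(y - 3)*(y + 1)*(y - 2)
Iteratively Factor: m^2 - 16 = (m - 4)*(m + 4)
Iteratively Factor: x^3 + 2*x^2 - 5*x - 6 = (x + 1)*(x^2 + x - 6) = (x + 1)*(x + 3)*(x - 2)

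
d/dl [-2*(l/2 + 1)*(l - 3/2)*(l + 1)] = -3*l^2 - 3*l + 5/2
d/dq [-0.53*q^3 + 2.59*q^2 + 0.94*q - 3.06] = -1.59*q^2 + 5.18*q + 0.94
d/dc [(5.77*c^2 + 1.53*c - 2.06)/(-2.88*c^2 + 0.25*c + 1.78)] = (5.8489*c^2 + 8.6756*c + 3.2384)/(8.2944*c^4 - 1.44*c^3 - 10.1903*c^2 + 0.89*c + 3.1684)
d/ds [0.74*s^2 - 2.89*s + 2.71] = 1.48*s - 2.89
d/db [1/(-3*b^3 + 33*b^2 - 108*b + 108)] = (b^2 - 22*b/3 + 12)/(b^3 - 11*b^2 + 36*b - 36)^2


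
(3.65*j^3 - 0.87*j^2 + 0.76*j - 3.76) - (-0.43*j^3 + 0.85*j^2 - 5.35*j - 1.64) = 4.08*j^3 - 1.72*j^2 + 6.11*j - 2.12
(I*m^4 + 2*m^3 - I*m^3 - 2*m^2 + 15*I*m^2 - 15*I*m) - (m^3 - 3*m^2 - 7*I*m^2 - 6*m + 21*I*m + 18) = I*m^4 + m^3 - I*m^3 + m^2 + 22*I*m^2 + 6*m - 36*I*m - 18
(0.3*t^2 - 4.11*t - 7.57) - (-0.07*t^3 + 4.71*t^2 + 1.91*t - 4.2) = 0.07*t^3 - 4.41*t^2 - 6.02*t - 3.37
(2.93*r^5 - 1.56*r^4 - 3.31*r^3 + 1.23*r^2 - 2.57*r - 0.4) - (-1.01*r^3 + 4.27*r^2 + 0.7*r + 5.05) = 2.93*r^5 - 1.56*r^4 - 2.3*r^3 - 3.04*r^2 - 3.27*r - 5.45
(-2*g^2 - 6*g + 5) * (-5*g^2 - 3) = 10*g^4 + 30*g^3 - 19*g^2 + 18*g - 15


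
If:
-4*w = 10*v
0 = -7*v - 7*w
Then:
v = 0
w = 0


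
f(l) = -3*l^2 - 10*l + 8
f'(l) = -6*l - 10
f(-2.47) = 14.40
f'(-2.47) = 4.82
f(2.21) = -28.75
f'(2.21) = -23.26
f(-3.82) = 2.42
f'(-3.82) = 12.92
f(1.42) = -12.25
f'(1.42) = -18.52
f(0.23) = 5.54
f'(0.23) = -11.38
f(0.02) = 7.80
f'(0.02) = -10.12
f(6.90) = -203.83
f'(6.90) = -51.40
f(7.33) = -226.49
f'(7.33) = -53.98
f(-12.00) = -304.00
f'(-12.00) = 62.00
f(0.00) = 8.00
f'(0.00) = -10.00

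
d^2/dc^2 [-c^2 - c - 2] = -2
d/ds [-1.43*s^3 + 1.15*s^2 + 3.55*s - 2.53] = -4.29*s^2 + 2.3*s + 3.55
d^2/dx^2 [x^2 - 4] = 2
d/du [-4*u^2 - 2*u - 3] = -8*u - 2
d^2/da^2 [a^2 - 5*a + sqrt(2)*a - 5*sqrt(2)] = 2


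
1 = 1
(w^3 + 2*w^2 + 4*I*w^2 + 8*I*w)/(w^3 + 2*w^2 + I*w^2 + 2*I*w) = (w + 4*I)/(w + I)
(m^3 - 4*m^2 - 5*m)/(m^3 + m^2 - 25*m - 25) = m/(m + 5)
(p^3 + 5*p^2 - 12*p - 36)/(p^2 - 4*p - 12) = (p^2 + 3*p - 18)/(p - 6)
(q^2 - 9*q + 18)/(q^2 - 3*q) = (q - 6)/q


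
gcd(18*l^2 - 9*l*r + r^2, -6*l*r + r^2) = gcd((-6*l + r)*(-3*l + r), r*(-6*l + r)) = -6*l + r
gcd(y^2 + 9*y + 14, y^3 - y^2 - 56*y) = y + 7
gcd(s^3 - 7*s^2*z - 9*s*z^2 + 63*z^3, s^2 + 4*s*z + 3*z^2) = s + 3*z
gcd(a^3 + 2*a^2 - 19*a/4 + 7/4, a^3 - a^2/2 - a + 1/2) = a^2 - 3*a/2 + 1/2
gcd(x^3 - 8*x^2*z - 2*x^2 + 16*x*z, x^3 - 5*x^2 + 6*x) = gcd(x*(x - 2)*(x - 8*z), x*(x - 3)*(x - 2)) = x^2 - 2*x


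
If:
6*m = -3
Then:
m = -1/2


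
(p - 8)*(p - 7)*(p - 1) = p^3 - 16*p^2 + 71*p - 56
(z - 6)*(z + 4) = z^2 - 2*z - 24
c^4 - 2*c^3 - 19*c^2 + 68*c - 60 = (c - 3)*(c - 2)^2*(c + 5)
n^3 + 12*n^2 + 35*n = n*(n + 5)*(n + 7)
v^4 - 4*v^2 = v^2*(v - 2)*(v + 2)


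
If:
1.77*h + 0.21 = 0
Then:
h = -0.12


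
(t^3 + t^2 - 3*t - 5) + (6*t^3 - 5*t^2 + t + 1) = 7*t^3 - 4*t^2 - 2*t - 4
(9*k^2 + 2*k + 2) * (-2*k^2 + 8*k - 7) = -18*k^4 + 68*k^3 - 51*k^2 + 2*k - 14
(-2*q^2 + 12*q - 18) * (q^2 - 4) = -2*q^4 + 12*q^3 - 10*q^2 - 48*q + 72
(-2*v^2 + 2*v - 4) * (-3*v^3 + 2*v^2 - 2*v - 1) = 6*v^5 - 10*v^4 + 20*v^3 - 10*v^2 + 6*v + 4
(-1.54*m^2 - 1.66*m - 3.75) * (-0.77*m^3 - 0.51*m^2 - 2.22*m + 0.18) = 1.1858*m^5 + 2.0636*m^4 + 7.1529*m^3 + 5.3205*m^2 + 8.0262*m - 0.675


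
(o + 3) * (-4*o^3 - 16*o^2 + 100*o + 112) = -4*o^4 - 28*o^3 + 52*o^2 + 412*o + 336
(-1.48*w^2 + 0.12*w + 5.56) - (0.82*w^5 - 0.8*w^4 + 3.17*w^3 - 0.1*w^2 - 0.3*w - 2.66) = -0.82*w^5 + 0.8*w^4 - 3.17*w^3 - 1.38*w^2 + 0.42*w + 8.22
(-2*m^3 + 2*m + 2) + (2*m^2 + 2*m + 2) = -2*m^3 + 2*m^2 + 4*m + 4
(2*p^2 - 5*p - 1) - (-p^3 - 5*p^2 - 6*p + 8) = p^3 + 7*p^2 + p - 9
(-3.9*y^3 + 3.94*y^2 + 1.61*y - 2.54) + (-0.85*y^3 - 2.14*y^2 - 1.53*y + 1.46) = -4.75*y^3 + 1.8*y^2 + 0.0800000000000001*y - 1.08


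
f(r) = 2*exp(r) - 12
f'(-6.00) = 0.00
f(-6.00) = -12.00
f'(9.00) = 16206.17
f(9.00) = 16194.17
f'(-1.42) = 0.48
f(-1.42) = -11.52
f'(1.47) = 8.70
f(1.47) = -3.30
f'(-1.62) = 0.40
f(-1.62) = -11.60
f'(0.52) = 3.36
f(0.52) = -8.64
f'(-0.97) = 0.76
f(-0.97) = -11.24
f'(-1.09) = 0.67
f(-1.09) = -11.33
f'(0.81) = 4.50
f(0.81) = -7.50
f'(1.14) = 6.25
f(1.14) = -5.75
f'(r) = 2*exp(r)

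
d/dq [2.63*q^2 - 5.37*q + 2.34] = 5.26*q - 5.37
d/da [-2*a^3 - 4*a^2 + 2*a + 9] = -6*a^2 - 8*a + 2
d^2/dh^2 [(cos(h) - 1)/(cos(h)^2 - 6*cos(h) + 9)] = (-7*cos(h)/4 - 4*cos(2*h) - cos(3*h)/4 + 2)/(cos(h) - 3)^4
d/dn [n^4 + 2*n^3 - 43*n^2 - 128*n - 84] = 4*n^3 + 6*n^2 - 86*n - 128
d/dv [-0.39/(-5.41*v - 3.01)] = -2.1099/(5.41*v + 3.01)^2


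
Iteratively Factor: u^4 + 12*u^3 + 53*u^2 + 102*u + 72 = (u + 4)*(u^3 + 8*u^2 + 21*u + 18) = (u + 2)*(u + 4)*(u^2 + 6*u + 9) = (u + 2)*(u + 3)*(u + 4)*(u + 3)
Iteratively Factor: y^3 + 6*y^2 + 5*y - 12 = (y + 3)*(y^2 + 3*y - 4) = (y - 1)*(y + 3)*(y + 4)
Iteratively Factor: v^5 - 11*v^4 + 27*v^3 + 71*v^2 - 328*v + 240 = (v - 4)*(v^4 - 7*v^3 - v^2 + 67*v - 60) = (v - 5)*(v - 4)*(v^3 - 2*v^2 - 11*v + 12) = (v - 5)*(v - 4)^2*(v^2 + 2*v - 3) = (v - 5)*(v - 4)^2*(v - 1)*(v + 3)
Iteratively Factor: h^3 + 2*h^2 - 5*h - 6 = (h - 2)*(h^2 + 4*h + 3) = (h - 2)*(h + 3)*(h + 1)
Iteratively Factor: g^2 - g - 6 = (g - 3)*(g + 2)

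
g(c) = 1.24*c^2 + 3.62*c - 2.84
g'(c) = 2.48*c + 3.62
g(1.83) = 7.94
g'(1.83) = 8.16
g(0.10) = -2.47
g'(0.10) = 3.87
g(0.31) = -1.60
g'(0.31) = 4.39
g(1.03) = 2.20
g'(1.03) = 6.17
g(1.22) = 3.42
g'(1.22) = 6.65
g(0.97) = 1.84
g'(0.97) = 6.03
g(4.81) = 43.26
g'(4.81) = 15.55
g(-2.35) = -4.50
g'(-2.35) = -2.21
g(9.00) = 130.18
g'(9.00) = 25.94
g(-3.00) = -2.54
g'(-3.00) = -3.82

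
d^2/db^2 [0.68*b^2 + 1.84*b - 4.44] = 1.36000000000000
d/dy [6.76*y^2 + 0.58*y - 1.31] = 13.52*y + 0.58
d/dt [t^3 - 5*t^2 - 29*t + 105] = 3*t^2 - 10*t - 29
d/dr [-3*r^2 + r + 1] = 1 - 6*r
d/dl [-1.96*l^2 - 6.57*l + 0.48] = -3.92*l - 6.57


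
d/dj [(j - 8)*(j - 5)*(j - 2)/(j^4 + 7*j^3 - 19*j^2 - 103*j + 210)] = (-j^4 + 26*j^3 - 4*j^2 - 930*j + 1405)/(j^6 + 18*j^5 + 79*j^4 - 228*j^3 - 1889*j^2 + 210*j + 11025)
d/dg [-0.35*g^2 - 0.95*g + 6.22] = -0.7*g - 0.95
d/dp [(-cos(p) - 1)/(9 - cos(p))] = 10*sin(p)/(cos(p) - 9)^2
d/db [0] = 0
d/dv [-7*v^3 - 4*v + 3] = -21*v^2 - 4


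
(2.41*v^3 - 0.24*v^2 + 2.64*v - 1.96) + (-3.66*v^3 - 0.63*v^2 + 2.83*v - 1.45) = -1.25*v^3 - 0.87*v^2 + 5.47*v - 3.41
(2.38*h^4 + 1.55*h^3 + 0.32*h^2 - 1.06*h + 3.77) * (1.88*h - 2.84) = 4.4744*h^5 - 3.8452*h^4 - 3.8004*h^3 - 2.9016*h^2 + 10.098*h - 10.7068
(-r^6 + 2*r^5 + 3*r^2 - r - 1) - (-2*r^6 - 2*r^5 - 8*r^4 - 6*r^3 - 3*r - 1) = r^6 + 4*r^5 + 8*r^4 + 6*r^3 + 3*r^2 + 2*r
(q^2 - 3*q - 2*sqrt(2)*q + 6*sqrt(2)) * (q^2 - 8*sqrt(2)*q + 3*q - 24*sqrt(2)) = q^4 - 10*sqrt(2)*q^3 + 23*q^2 + 90*sqrt(2)*q - 288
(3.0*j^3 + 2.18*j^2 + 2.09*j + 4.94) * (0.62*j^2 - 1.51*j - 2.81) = 1.86*j^5 - 3.1784*j^4 - 10.426*j^3 - 6.2189*j^2 - 13.3323*j - 13.8814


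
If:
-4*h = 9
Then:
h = -9/4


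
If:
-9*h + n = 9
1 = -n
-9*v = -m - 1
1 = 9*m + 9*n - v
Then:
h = -10/9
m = 91/80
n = -1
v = 19/80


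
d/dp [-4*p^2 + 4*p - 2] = 4 - 8*p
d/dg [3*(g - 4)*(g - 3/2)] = 6*g - 33/2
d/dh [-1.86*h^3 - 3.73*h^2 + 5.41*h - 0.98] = -5.58*h^2 - 7.46*h + 5.41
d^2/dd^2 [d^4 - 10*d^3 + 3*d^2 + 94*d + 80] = 12*d^2 - 60*d + 6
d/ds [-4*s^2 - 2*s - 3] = -8*s - 2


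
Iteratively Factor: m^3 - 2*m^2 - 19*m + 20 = (m - 1)*(m^2 - m - 20) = (m - 5)*(m - 1)*(m + 4)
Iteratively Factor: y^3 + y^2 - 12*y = (y + 4)*(y^2 - 3*y) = y*(y + 4)*(y - 3)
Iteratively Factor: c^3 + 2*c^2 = (c + 2)*(c^2) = c*(c + 2)*(c)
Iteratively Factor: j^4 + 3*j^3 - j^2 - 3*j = (j - 1)*(j^3 + 4*j^2 + 3*j) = (j - 1)*(j + 1)*(j^2 + 3*j) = (j - 1)*(j + 1)*(j + 3)*(j)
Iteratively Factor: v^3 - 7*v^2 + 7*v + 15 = (v + 1)*(v^2 - 8*v + 15) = (v - 3)*(v + 1)*(v - 5)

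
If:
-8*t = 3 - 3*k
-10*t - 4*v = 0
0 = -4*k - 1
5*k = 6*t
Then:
No Solution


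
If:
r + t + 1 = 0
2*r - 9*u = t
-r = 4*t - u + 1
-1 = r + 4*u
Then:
No Solution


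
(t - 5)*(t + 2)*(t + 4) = t^3 + t^2 - 22*t - 40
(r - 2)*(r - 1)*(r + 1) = r^3 - 2*r^2 - r + 2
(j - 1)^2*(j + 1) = j^3 - j^2 - j + 1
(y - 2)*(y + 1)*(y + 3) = y^3 + 2*y^2 - 5*y - 6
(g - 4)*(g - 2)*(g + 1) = g^3 - 5*g^2 + 2*g + 8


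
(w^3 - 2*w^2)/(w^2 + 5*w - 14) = w^2/(w + 7)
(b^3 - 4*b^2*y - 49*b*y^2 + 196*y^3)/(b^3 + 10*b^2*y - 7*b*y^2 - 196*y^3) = (b - 7*y)/(b + 7*y)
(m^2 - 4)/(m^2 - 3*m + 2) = (m + 2)/(m - 1)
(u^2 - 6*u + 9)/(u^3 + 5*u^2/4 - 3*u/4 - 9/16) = 16*(u^2 - 6*u + 9)/(16*u^3 + 20*u^2 - 12*u - 9)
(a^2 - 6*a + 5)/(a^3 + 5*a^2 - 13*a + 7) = (a - 5)/(a^2 + 6*a - 7)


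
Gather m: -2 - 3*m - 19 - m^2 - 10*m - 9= -m^2 - 13*m - 30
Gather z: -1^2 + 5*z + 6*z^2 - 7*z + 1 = 6*z^2 - 2*z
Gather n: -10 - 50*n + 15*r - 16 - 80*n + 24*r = -130*n + 39*r - 26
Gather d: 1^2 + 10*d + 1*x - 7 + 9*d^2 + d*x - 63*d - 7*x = 9*d^2 + d*(x - 53) - 6*x - 6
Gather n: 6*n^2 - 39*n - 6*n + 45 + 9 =6*n^2 - 45*n + 54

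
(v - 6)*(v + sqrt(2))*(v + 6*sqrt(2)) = v^3 - 6*v^2 + 7*sqrt(2)*v^2 - 42*sqrt(2)*v + 12*v - 72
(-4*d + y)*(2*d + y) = -8*d^2 - 2*d*y + y^2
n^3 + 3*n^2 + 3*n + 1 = (n + 1)^3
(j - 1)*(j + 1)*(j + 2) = j^3 + 2*j^2 - j - 2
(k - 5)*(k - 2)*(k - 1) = k^3 - 8*k^2 + 17*k - 10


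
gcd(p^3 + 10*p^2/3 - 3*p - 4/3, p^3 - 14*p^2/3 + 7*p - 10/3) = p - 1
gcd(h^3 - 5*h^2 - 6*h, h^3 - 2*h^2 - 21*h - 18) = h^2 - 5*h - 6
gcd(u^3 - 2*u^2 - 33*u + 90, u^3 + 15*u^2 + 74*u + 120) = u + 6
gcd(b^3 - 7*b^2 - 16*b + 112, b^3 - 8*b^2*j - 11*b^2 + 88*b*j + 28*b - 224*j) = b^2 - 11*b + 28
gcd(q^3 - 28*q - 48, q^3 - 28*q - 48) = q^3 - 28*q - 48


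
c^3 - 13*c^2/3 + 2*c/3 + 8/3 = (c - 4)*(c - 1)*(c + 2/3)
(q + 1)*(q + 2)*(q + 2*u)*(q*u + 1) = q^4*u + 2*q^3*u^2 + 3*q^3*u + q^3 + 6*q^2*u^2 + 4*q^2*u + 3*q^2 + 4*q*u^2 + 6*q*u + 2*q + 4*u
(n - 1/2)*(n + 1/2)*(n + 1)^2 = n^4 + 2*n^3 + 3*n^2/4 - n/2 - 1/4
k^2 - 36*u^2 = (k - 6*u)*(k + 6*u)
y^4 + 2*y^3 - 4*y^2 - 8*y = y*(y - 2)*(y + 2)^2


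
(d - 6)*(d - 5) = d^2 - 11*d + 30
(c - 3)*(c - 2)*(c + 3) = c^3 - 2*c^2 - 9*c + 18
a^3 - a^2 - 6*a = a*(a - 3)*(a + 2)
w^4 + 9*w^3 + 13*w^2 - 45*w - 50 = (w - 2)*(w + 1)*(w + 5)^2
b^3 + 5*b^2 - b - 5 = (b - 1)*(b + 1)*(b + 5)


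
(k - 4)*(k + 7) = k^2 + 3*k - 28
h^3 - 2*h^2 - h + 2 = (h - 2)*(h - 1)*(h + 1)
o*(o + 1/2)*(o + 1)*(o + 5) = o^4 + 13*o^3/2 + 8*o^2 + 5*o/2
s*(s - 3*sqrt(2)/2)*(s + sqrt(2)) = s^3 - sqrt(2)*s^2/2 - 3*s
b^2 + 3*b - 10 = (b - 2)*(b + 5)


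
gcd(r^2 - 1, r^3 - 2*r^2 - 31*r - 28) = r + 1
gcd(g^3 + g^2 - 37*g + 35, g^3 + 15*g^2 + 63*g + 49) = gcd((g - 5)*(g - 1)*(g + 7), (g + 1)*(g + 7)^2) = g + 7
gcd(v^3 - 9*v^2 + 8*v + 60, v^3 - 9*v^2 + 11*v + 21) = 1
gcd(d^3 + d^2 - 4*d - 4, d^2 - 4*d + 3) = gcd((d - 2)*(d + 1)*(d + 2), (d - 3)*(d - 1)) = 1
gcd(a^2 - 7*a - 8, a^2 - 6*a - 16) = a - 8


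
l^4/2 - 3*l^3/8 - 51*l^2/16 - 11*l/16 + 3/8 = (l/2 + 1)*(l - 3)*(l - 1/4)*(l + 1/2)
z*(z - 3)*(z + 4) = z^3 + z^2 - 12*z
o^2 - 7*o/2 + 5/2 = (o - 5/2)*(o - 1)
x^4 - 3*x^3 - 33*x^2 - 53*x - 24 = (x - 8)*(x + 1)^2*(x + 3)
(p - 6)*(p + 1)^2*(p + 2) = p^4 - 2*p^3 - 19*p^2 - 28*p - 12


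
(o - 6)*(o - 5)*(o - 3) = o^3 - 14*o^2 + 63*o - 90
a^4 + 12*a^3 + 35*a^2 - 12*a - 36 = (a - 1)*(a + 1)*(a + 6)^2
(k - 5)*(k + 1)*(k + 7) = k^3 + 3*k^2 - 33*k - 35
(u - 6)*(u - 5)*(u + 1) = u^3 - 10*u^2 + 19*u + 30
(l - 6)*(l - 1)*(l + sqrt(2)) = l^3 - 7*l^2 + sqrt(2)*l^2 - 7*sqrt(2)*l + 6*l + 6*sqrt(2)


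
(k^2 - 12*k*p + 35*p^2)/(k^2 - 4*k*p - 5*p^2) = (k - 7*p)/(k + p)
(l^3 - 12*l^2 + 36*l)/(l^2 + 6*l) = (l^2 - 12*l + 36)/(l + 6)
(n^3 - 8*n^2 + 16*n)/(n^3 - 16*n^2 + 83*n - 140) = n*(n - 4)/(n^2 - 12*n + 35)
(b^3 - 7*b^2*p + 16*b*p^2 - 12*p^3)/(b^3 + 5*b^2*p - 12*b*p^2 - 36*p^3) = (b^2 - 4*b*p + 4*p^2)/(b^2 + 8*b*p + 12*p^2)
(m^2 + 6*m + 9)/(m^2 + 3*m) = (m + 3)/m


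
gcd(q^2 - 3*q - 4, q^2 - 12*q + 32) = q - 4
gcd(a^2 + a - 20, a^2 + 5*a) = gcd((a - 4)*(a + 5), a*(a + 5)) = a + 5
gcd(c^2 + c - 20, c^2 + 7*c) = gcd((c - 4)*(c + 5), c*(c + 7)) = 1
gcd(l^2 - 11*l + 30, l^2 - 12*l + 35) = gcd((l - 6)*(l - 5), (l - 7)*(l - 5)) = l - 5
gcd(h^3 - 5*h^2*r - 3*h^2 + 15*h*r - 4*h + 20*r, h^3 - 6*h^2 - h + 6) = h + 1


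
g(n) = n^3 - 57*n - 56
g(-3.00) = 88.00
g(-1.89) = 44.98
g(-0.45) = -30.44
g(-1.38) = 20.03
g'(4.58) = 5.93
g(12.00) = 988.00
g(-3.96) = 107.62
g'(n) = 3*n^2 - 57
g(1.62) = -144.09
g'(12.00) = 375.00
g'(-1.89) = -46.28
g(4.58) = -220.99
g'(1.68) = -48.53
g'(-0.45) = -56.39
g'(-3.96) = -9.96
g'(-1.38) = -51.29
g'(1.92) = -45.94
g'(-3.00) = -30.00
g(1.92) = -158.36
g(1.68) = -147.02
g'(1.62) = -49.13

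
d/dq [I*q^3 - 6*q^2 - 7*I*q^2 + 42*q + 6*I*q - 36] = 3*I*q^2 - 12*q - 14*I*q + 42 + 6*I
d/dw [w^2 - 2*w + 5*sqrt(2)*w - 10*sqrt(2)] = 2*w - 2 + 5*sqrt(2)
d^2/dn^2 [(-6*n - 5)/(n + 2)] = 14/(n + 2)^3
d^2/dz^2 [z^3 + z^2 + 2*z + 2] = 6*z + 2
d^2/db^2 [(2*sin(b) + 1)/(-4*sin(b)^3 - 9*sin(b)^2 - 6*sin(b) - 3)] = 2*(64*sin(b)^7 + 180*sin(b)^6 + 87*sin(b)^5 - 336*sin(b)^4 - 537*sin(b)^3 - 225*sin(b)^2 + 36*sin(b) + 27)/(4*sin(b)^3 + 9*sin(b)^2 + 6*sin(b) + 3)^3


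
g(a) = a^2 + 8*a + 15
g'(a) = 2*a + 8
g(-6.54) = 5.45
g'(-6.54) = -5.08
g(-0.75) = 9.56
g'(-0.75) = 6.50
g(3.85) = 60.62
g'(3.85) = 15.70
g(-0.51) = 11.18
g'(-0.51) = 6.98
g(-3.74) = -0.93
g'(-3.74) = 0.52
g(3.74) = 58.91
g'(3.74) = 15.48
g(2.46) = 40.73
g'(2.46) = 12.92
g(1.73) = 31.83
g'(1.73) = 11.46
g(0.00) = 15.00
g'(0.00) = 8.00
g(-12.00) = 63.00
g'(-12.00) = -16.00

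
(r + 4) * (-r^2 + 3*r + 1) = -r^3 - r^2 + 13*r + 4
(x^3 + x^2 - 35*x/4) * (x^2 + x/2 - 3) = x^5 + 3*x^4/2 - 45*x^3/4 - 59*x^2/8 + 105*x/4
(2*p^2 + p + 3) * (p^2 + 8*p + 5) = 2*p^4 + 17*p^3 + 21*p^2 + 29*p + 15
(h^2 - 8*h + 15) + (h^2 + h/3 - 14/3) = 2*h^2 - 23*h/3 + 31/3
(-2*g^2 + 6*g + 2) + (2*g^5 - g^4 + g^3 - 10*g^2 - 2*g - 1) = 2*g^5 - g^4 + g^3 - 12*g^2 + 4*g + 1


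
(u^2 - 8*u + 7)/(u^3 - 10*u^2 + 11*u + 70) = (u - 1)/(u^2 - 3*u - 10)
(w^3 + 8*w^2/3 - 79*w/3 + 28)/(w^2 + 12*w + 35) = (w^2 - 13*w/3 + 4)/(w + 5)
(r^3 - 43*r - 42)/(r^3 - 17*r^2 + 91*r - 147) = (r^2 + 7*r + 6)/(r^2 - 10*r + 21)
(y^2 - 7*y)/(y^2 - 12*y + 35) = y/(y - 5)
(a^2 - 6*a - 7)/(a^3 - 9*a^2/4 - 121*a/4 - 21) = 4*(a + 1)/(4*a^2 + 19*a + 12)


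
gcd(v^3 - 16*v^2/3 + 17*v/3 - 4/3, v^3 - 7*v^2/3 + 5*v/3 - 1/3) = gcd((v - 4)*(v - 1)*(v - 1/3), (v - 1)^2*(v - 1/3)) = v^2 - 4*v/3 + 1/3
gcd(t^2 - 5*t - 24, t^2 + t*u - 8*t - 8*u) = t - 8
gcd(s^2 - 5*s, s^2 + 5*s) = s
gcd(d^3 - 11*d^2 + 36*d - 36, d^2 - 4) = d - 2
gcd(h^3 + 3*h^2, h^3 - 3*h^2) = h^2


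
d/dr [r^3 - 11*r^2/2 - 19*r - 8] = 3*r^2 - 11*r - 19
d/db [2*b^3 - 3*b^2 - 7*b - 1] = 6*b^2 - 6*b - 7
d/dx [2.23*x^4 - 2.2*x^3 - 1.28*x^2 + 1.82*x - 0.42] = 8.92*x^3 - 6.6*x^2 - 2.56*x + 1.82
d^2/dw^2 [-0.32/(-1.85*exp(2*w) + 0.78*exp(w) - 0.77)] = ((0.2496 - 2.368*exp(w))*(1.85*exp(2*w) - 0.78*exp(w) + 0.77) + 0.32*(3.7*exp(w) - 0.78)*(7.4*exp(w) - 1.56)*exp(w))*exp(w)/(1.85*exp(2*w) - 0.78*exp(w) + 0.77)^3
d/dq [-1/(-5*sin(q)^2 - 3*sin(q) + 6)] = -(10*sin(q) + 3)*cos(q)/(5*sin(q)^2 + 3*sin(q) - 6)^2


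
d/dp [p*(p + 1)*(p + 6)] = 3*p^2 + 14*p + 6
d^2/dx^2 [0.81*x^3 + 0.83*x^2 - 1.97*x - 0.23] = 4.86*x + 1.66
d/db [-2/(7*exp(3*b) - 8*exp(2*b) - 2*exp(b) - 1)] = (42*exp(2*b) - 32*exp(b) - 4)*exp(b)/(-7*exp(3*b) + 8*exp(2*b) + 2*exp(b) + 1)^2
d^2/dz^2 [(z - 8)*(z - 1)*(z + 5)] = 6*z - 8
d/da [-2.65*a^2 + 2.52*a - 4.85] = 2.52 - 5.3*a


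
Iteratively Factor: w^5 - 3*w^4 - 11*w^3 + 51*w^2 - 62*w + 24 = (w - 1)*(w^4 - 2*w^3 - 13*w^2 + 38*w - 24) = (w - 3)*(w - 1)*(w^3 + w^2 - 10*w + 8) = (w - 3)*(w - 1)*(w + 4)*(w^2 - 3*w + 2) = (w - 3)*(w - 2)*(w - 1)*(w + 4)*(w - 1)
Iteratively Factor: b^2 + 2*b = (b)*(b + 2)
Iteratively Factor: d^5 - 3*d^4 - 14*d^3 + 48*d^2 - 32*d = (d - 2)*(d^4 - d^3 - 16*d^2 + 16*d) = (d - 2)*(d - 1)*(d^3 - 16*d) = (d - 4)*(d - 2)*(d - 1)*(d^2 + 4*d) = d*(d - 4)*(d - 2)*(d - 1)*(d + 4)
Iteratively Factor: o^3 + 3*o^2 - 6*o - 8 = (o + 1)*(o^2 + 2*o - 8) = (o + 1)*(o + 4)*(o - 2)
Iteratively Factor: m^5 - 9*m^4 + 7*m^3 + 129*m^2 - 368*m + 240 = (m - 1)*(m^4 - 8*m^3 - m^2 + 128*m - 240) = (m - 1)*(m + 4)*(m^3 - 12*m^2 + 47*m - 60) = (m - 3)*(m - 1)*(m + 4)*(m^2 - 9*m + 20) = (m - 4)*(m - 3)*(m - 1)*(m + 4)*(m - 5)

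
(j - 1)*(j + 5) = j^2 + 4*j - 5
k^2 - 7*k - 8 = (k - 8)*(k + 1)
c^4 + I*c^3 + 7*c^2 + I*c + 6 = (c - 2*I)*(c - I)*(c + I)*(c + 3*I)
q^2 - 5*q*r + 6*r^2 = (q - 3*r)*(q - 2*r)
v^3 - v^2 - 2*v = v*(v - 2)*(v + 1)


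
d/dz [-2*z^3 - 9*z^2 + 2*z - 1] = -6*z^2 - 18*z + 2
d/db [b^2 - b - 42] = 2*b - 1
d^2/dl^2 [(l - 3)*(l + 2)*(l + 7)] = 6*l + 12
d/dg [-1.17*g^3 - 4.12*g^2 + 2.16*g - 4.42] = -3.51*g^2 - 8.24*g + 2.16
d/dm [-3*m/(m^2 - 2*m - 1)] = 3*(m^2 + 1)/(m^4 - 4*m^3 + 2*m^2 + 4*m + 1)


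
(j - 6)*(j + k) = j^2 + j*k - 6*j - 6*k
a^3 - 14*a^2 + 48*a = a*(a - 8)*(a - 6)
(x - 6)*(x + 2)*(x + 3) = x^3 - x^2 - 24*x - 36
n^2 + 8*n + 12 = (n + 2)*(n + 6)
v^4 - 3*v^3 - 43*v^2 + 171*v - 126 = (v - 6)*(v - 3)*(v - 1)*(v + 7)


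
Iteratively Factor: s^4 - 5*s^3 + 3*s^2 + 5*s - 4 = (s - 4)*(s^3 - s^2 - s + 1) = (s - 4)*(s - 1)*(s^2 - 1) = (s - 4)*(s - 1)*(s + 1)*(s - 1)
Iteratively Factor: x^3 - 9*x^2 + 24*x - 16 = (x - 4)*(x^2 - 5*x + 4) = (x - 4)^2*(x - 1)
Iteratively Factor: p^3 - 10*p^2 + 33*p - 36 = (p - 3)*(p^2 - 7*p + 12) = (p - 3)^2*(p - 4)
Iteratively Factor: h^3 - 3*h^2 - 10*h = (h)*(h^2 - 3*h - 10) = h*(h + 2)*(h - 5)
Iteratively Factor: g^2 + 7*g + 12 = (g + 4)*(g + 3)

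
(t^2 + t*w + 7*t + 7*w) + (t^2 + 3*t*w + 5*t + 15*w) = 2*t^2 + 4*t*w + 12*t + 22*w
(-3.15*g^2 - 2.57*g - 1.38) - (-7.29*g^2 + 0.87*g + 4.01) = 4.14*g^2 - 3.44*g - 5.39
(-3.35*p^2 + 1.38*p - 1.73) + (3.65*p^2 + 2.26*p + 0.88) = 0.3*p^2 + 3.64*p - 0.85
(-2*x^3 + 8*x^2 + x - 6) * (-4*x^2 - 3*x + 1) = 8*x^5 - 26*x^4 - 30*x^3 + 29*x^2 + 19*x - 6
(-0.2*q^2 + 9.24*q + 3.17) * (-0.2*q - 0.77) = 0.04*q^3 - 1.694*q^2 - 7.7488*q - 2.4409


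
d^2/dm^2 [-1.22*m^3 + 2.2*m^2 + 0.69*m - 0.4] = 4.4 - 7.32*m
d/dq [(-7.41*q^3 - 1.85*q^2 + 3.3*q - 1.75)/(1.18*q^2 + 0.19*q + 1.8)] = (-8.7438*q^4 - 2.8158*q^3 - 44.2595*q^2 - 2.53*q + 6.2725)/(1.3924*q^4 + 0.4484*q^3 + 4.2841*q^2 + 0.684*q + 3.24)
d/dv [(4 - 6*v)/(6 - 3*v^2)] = 2*(-3*v^2 + 4*v - 6)/(3*(v^4 - 4*v^2 + 4))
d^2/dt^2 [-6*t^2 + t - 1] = -12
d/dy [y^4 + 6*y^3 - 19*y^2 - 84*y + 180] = 4*y^3 + 18*y^2 - 38*y - 84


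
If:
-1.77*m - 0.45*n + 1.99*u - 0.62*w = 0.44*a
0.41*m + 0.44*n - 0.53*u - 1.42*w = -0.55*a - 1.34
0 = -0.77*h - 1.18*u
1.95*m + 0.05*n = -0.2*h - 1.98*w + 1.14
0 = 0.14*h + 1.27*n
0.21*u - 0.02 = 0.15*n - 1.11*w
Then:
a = -2.84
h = 0.25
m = 0.51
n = -0.03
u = -0.16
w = 0.05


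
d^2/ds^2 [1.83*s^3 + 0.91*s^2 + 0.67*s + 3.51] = 10.98*s + 1.82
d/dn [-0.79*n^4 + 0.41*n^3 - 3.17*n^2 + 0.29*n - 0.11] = -3.16*n^3 + 1.23*n^2 - 6.34*n + 0.29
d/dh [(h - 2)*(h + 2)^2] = (h + 2)*(3*h - 2)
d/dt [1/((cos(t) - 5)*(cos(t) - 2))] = (2*cos(t) - 7)*sin(t)/((cos(t) - 5)^2*(cos(t) - 2)^2)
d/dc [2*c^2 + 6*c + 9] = 4*c + 6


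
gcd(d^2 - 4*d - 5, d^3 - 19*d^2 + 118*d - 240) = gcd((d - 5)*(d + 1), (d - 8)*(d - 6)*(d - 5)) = d - 5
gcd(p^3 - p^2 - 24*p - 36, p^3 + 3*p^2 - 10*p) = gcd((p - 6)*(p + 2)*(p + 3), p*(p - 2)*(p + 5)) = 1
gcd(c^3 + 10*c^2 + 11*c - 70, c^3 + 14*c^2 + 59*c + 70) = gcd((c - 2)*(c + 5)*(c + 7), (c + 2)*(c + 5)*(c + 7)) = c^2 + 12*c + 35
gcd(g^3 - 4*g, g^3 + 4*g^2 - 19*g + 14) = g - 2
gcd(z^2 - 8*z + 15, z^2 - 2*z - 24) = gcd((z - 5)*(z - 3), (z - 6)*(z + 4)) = 1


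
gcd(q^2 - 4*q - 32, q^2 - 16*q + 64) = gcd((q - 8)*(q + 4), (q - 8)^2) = q - 8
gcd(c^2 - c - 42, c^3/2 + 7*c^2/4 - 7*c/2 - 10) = 1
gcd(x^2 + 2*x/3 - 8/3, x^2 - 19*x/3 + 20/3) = x - 4/3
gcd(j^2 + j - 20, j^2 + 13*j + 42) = 1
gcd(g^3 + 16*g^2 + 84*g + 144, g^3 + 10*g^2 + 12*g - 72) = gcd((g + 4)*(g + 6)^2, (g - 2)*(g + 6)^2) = g^2 + 12*g + 36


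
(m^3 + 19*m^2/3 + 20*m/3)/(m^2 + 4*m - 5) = m*(3*m + 4)/(3*(m - 1))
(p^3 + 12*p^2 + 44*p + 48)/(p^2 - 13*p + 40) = (p^3 + 12*p^2 + 44*p + 48)/(p^2 - 13*p + 40)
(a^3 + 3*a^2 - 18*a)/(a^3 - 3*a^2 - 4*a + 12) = a*(a + 6)/(a^2 - 4)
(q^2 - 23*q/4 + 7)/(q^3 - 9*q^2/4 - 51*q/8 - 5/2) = 2*(4*q - 7)/(8*q^2 + 14*q + 5)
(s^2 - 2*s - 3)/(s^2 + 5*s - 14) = (s^2 - 2*s - 3)/(s^2 + 5*s - 14)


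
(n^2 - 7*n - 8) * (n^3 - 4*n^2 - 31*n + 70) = n^5 - 11*n^4 - 11*n^3 + 319*n^2 - 242*n - 560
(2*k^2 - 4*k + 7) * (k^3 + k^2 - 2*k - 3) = 2*k^5 - 2*k^4 - k^3 + 9*k^2 - 2*k - 21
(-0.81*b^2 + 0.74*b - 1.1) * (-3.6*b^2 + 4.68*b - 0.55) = 2.916*b^4 - 6.4548*b^3 + 7.8687*b^2 - 5.555*b + 0.605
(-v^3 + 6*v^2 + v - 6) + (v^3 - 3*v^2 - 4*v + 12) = 3*v^2 - 3*v + 6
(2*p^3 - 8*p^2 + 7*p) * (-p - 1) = -2*p^4 + 6*p^3 + p^2 - 7*p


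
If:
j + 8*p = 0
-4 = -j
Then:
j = 4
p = -1/2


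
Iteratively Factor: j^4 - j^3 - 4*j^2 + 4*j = (j - 1)*(j^3 - 4*j) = j*(j - 1)*(j^2 - 4) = j*(j - 1)*(j + 2)*(j - 2)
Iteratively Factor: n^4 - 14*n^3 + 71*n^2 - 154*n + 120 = (n - 4)*(n^3 - 10*n^2 + 31*n - 30) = (n - 5)*(n - 4)*(n^2 - 5*n + 6) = (n - 5)*(n - 4)*(n - 3)*(n - 2)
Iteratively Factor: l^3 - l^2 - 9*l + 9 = (l - 1)*(l^2 - 9) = (l - 3)*(l - 1)*(l + 3)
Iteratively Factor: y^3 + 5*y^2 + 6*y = (y + 2)*(y^2 + 3*y) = y*(y + 2)*(y + 3)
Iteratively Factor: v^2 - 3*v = (v - 3)*(v)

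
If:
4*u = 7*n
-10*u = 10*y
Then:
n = -4*y/7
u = -y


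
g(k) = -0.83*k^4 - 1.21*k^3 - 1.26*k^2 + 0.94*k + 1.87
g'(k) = -3.32*k^3 - 3.63*k^2 - 2.52*k + 0.94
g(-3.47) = -86.34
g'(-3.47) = 104.69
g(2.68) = -70.77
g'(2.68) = -95.79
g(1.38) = -5.42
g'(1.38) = -18.18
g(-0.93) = 0.26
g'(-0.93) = 2.81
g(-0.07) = 1.80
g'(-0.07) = 1.10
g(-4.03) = -162.11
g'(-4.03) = 169.44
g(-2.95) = -43.66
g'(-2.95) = 62.02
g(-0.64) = 0.93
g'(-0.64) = 1.94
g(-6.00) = -863.45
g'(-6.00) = 602.50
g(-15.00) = -38230.73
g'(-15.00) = 10426.99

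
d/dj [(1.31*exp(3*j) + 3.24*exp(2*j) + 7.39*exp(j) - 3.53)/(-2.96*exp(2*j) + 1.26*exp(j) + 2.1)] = (-3.8776*exp(4*j) + 3.3012*exp(3*j) + 34.2098*exp(2*j) - 7.28959999999999*exp(j) + 19.9668)*exp(j)/(8.7616*exp(4*j) - 7.4592*exp(3*j) - 10.8444*exp(2*j) + 5.292*exp(j) + 4.41)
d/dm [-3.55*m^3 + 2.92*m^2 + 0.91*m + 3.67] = -10.65*m^2 + 5.84*m + 0.91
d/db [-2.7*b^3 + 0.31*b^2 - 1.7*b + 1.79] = -8.1*b^2 + 0.62*b - 1.7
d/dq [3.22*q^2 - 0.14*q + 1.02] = 6.44*q - 0.14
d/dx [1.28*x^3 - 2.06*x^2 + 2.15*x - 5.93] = 3.84*x^2 - 4.12*x + 2.15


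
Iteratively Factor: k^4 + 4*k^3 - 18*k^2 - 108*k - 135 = (k + 3)*(k^3 + k^2 - 21*k - 45) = (k + 3)^2*(k^2 - 2*k - 15) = (k + 3)^3*(k - 5)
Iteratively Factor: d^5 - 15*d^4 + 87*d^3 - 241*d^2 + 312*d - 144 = (d - 1)*(d^4 - 14*d^3 + 73*d^2 - 168*d + 144) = (d - 4)*(d - 1)*(d^3 - 10*d^2 + 33*d - 36) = (d - 4)^2*(d - 1)*(d^2 - 6*d + 9) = (d - 4)^2*(d - 3)*(d - 1)*(d - 3)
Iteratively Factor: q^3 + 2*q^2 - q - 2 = (q + 1)*(q^2 + q - 2) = (q - 1)*(q + 1)*(q + 2)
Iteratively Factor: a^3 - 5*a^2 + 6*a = (a - 3)*(a^2 - 2*a) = (a - 3)*(a - 2)*(a)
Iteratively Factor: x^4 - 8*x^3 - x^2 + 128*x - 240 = (x - 3)*(x^3 - 5*x^2 - 16*x + 80) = (x - 4)*(x - 3)*(x^2 - x - 20) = (x - 5)*(x - 4)*(x - 3)*(x + 4)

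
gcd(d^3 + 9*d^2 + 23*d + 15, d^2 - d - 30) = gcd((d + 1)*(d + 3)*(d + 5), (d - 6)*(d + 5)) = d + 5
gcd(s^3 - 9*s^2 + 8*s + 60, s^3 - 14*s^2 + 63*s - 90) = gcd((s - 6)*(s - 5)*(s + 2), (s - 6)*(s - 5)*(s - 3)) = s^2 - 11*s + 30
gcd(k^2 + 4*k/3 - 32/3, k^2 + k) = 1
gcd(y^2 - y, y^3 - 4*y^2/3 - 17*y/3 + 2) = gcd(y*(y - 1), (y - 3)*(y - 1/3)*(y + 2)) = 1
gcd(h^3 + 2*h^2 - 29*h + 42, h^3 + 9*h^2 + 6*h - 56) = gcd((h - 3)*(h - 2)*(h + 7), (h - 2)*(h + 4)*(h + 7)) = h^2 + 5*h - 14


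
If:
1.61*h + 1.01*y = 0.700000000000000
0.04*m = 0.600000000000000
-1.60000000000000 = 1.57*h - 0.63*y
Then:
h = -0.45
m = 15.00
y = 1.41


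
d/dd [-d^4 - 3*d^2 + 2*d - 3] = -4*d^3 - 6*d + 2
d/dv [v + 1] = 1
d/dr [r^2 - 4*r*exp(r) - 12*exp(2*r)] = -4*r*exp(r) + 2*r - 24*exp(2*r) - 4*exp(r)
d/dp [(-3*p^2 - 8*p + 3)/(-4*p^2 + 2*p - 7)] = 2*(-19*p^2 + 33*p + 25)/(16*p^4 - 16*p^3 + 60*p^2 - 28*p + 49)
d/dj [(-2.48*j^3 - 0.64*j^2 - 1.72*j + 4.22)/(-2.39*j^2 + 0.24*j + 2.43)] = (5.9272*j^4 - 1.1904*j^3 - 22.3436*j^2 + 17.0612*j - 5.1924)/(5.7121*j^4 - 1.1472*j^3 - 11.5578*j^2 + 1.1664*j + 5.9049)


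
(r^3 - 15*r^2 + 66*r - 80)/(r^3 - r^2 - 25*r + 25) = (r^2 - 10*r + 16)/(r^2 + 4*r - 5)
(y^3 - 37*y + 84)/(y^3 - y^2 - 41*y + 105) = (y - 4)/(y - 5)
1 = 1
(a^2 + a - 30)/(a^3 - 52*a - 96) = (a - 5)/(a^2 - 6*a - 16)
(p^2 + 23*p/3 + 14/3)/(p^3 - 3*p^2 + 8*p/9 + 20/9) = 3*(p + 7)/(3*p^2 - 11*p + 10)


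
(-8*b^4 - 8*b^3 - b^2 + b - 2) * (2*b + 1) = -16*b^5 - 24*b^4 - 10*b^3 + b^2 - 3*b - 2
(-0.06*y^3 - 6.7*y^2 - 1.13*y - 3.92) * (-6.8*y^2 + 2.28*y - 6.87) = 0.408*y^5 + 45.4232*y^4 - 7.1798*y^3 + 70.1086*y^2 - 1.1745*y + 26.9304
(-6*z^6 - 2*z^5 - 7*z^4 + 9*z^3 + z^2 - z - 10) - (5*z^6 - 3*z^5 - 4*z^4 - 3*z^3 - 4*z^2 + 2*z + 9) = -11*z^6 + z^5 - 3*z^4 + 12*z^3 + 5*z^2 - 3*z - 19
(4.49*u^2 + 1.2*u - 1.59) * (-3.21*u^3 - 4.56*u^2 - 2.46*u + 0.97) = -14.4129*u^5 - 24.3264*u^4 - 11.4135*u^3 + 8.6537*u^2 + 5.0754*u - 1.5423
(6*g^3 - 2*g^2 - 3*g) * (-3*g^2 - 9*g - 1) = -18*g^5 - 48*g^4 + 21*g^3 + 29*g^2 + 3*g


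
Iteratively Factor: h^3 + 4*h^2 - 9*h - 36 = (h + 3)*(h^2 + h - 12) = (h - 3)*(h + 3)*(h + 4)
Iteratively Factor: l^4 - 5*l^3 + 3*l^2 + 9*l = (l - 3)*(l^3 - 2*l^2 - 3*l) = (l - 3)*(l + 1)*(l^2 - 3*l) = l*(l - 3)*(l + 1)*(l - 3)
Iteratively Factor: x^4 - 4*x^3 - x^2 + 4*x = (x - 1)*(x^3 - 3*x^2 - 4*x) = (x - 4)*(x - 1)*(x^2 + x) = (x - 4)*(x - 1)*(x + 1)*(x)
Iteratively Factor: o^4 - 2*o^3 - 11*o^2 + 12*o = (o - 4)*(o^3 + 2*o^2 - 3*o) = (o - 4)*(o - 1)*(o^2 + 3*o) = o*(o - 4)*(o - 1)*(o + 3)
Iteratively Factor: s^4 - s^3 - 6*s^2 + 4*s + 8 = (s - 2)*(s^3 + s^2 - 4*s - 4) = (s - 2)*(s + 2)*(s^2 - s - 2) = (s - 2)*(s + 1)*(s + 2)*(s - 2)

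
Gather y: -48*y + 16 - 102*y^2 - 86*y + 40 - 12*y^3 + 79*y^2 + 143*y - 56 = -12*y^3 - 23*y^2 + 9*y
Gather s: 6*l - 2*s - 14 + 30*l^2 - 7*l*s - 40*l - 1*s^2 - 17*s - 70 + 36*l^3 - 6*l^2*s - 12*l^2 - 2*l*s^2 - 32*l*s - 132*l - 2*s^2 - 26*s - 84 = 36*l^3 + 18*l^2 - 166*l + s^2*(-2*l - 3) + s*(-6*l^2 - 39*l - 45) - 168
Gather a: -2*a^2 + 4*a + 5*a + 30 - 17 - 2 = -2*a^2 + 9*a + 11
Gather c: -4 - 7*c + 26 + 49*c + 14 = 42*c + 36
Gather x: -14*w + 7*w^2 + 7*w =7*w^2 - 7*w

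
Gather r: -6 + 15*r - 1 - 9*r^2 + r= -9*r^2 + 16*r - 7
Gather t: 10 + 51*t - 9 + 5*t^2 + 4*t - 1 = 5*t^2 + 55*t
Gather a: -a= -a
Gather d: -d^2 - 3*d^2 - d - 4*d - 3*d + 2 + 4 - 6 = -4*d^2 - 8*d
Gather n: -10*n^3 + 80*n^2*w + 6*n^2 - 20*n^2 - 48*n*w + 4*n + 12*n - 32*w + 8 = -10*n^3 + n^2*(80*w - 14) + n*(16 - 48*w) - 32*w + 8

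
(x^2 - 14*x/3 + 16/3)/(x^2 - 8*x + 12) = (x - 8/3)/(x - 6)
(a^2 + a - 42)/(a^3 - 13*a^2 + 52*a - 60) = (a + 7)/(a^2 - 7*a + 10)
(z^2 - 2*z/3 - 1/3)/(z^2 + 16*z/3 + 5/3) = (z - 1)/(z + 5)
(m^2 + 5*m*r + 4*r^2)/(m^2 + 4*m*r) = (m + r)/m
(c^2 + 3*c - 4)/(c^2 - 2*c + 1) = (c + 4)/(c - 1)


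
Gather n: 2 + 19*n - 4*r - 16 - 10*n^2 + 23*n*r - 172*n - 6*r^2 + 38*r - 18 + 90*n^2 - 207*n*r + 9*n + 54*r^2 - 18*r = 80*n^2 + n*(-184*r - 144) + 48*r^2 + 16*r - 32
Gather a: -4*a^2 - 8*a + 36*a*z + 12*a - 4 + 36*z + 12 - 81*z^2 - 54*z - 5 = -4*a^2 + a*(36*z + 4) - 81*z^2 - 18*z + 3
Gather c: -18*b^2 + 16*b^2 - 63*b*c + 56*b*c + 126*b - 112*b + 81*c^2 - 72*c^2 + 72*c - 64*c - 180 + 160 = -2*b^2 + 14*b + 9*c^2 + c*(8 - 7*b) - 20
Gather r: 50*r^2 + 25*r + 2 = 50*r^2 + 25*r + 2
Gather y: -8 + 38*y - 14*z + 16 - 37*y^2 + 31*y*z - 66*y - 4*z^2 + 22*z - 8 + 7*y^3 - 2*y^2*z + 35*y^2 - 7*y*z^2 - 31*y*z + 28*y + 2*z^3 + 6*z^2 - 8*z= 7*y^3 + y^2*(-2*z - 2) - 7*y*z^2 + 2*z^3 + 2*z^2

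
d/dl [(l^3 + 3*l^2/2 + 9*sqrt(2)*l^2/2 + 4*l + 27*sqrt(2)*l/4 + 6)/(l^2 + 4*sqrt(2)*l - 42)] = (4*l^4 + 32*sqrt(2)*l^3 - 376*l^2 - 3*sqrt(2)*l^2 - 1512*sqrt(2)*l - 552*l - 1230*sqrt(2) - 672)/(4*(l^4 + 8*sqrt(2)*l^3 - 52*l^2 - 336*sqrt(2)*l + 1764))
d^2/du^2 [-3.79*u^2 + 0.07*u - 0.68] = -7.58000000000000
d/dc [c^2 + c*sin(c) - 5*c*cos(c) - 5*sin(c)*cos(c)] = 5*c*sin(c) + c*cos(c) + 2*c + sin(c) - 5*cos(c) - 5*cos(2*c)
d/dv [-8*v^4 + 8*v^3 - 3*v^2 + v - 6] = -32*v^3 + 24*v^2 - 6*v + 1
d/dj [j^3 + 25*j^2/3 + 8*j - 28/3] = 3*j^2 + 50*j/3 + 8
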